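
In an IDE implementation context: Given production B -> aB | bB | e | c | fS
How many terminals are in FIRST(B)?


Production: B -> aB | bB | e | c | fS
Examining each alternative for leading terminals:
  B -> aB : first terminal = 'a'
  B -> bB : first terminal = 'b'
  B -> e : first terminal = 'e'
  B -> c : first terminal = 'c'
  B -> fS : first terminal = 'f'
FIRST(B) = {a, b, c, e, f}
Count: 5

5


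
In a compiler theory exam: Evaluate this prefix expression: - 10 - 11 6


Parsing prefix expression: - 10 - 11 6
Step 1: Innermost operation '- 11 6'
  11 - 6 = 5
Step 2: Outer operation '- 10 [5]'
  10 - 5 = 5

5


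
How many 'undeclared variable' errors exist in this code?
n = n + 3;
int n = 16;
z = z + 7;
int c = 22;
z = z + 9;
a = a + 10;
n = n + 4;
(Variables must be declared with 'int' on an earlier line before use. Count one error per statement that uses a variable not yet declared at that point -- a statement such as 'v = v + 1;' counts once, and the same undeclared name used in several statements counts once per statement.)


Scanning code line by line:
  Line 1: use 'n' -> ERROR (undeclared)
  Line 2: declare 'n' -> declared = ['n']
  Line 3: use 'z' -> ERROR (undeclared)
  Line 4: declare 'c' -> declared = ['c', 'n']
  Line 5: use 'z' -> ERROR (undeclared)
  Line 6: use 'a' -> ERROR (undeclared)
  Line 7: use 'n' -> OK (declared)
Total undeclared variable errors: 4

4


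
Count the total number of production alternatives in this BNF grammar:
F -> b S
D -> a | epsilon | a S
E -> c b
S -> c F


Counting alternatives per rule:
  F: 1 alternative(s)
  D: 3 alternative(s)
  E: 1 alternative(s)
  S: 1 alternative(s)
Sum: 1 + 3 + 1 + 1 = 6

6


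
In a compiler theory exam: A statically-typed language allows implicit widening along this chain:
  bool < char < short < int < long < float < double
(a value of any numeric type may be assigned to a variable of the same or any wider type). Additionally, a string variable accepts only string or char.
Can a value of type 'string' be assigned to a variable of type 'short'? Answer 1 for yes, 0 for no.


Target variable type: short
Source value type: string
Rule: string cannot widen to any numeric type
Result: 0

0


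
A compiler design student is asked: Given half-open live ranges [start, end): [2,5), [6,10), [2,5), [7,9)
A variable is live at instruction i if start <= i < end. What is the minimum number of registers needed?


Live ranges:
  Var0: [2, 5)
  Var1: [6, 10)
  Var2: [2, 5)
  Var3: [7, 9)
Sweep-line events (position, delta, active):
  pos=2 start -> active=1
  pos=2 start -> active=2
  pos=5 end -> active=1
  pos=5 end -> active=0
  pos=6 start -> active=1
  pos=7 start -> active=2
  pos=9 end -> active=1
  pos=10 end -> active=0
Maximum simultaneous active: 2
Minimum registers needed: 2

2


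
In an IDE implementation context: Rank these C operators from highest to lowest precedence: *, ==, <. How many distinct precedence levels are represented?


Looking up precedence for each operator:
  * -> precedence 6
  == -> precedence 3
  < -> precedence 4
Sorted highest to lowest: *, <, ==
Distinct precedence values: [6, 4, 3]
Number of distinct levels: 3

3


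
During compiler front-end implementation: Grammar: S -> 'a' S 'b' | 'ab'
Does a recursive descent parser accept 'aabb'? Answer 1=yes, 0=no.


Grammar accepts strings of the form a^n b^n (n >= 1)
Word: 'aabb'
Counting: 2 a's and 2 b's
Check: 2 == 2? Yes
Derivation (S -> aSb applied 1 time(s), then S -> ab): S => aSb => aabb
Accepted

1


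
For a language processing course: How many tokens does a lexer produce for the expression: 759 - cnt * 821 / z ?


Scanning '759 - cnt * 821 / z'
Token 1: '759' -> integer_literal
Token 2: '-' -> operator
Token 3: 'cnt' -> identifier
Token 4: '*' -> operator
Token 5: '821' -> integer_literal
Token 6: '/' -> operator
Token 7: 'z' -> identifier
Total tokens: 7

7


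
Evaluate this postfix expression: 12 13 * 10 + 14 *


Processing tokens left to right:
Push 12, Push 13
Pop 12 and 13, compute 12 * 13 = 156, push 156
Push 10
Pop 156 and 10, compute 156 + 10 = 166, push 166
Push 14
Pop 166 and 14, compute 166 * 14 = 2324, push 2324
Stack result: 2324

2324


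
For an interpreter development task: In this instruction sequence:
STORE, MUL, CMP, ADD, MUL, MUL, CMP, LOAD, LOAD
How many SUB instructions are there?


Scanning instruction sequence for SUB:
  Position 1: STORE
  Position 2: MUL
  Position 3: CMP
  Position 4: ADD
  Position 5: MUL
  Position 6: MUL
  Position 7: CMP
  Position 8: LOAD
  Position 9: LOAD
Matches at positions: []
Total SUB count: 0

0


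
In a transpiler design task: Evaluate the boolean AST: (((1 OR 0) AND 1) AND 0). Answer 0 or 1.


Step 1: Evaluate inner node
  1 OR 0 = 1
Step 2: Evaluate next node
  1 AND 1 = 1
Step 3: Evaluate root node
  1 AND 0 = 0

0


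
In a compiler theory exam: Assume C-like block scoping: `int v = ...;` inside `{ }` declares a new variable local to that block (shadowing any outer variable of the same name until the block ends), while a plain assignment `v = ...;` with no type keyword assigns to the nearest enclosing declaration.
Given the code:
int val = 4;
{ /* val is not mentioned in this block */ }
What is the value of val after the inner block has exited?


Analyzing scoping rules:
Outer scope: declares val = 4
Inner block: val is neither redeclared nor assigned -> unchanged
After the block -> 4
Result: 4

4


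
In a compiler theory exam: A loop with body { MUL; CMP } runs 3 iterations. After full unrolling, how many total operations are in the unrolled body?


Loop body operations: MUL, CMP (2 ops per iteration)
Unrolling 3 iterations:
  Iteration 1: MUL, CMP (2 ops)
  Iteration 2: MUL, CMP (2 ops)
  Iteration 3: MUL, CMP (2 ops)
Total: 3 iterations * 2 ops/iter = 6 operations

6


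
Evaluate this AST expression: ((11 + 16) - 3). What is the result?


Expression: ((11 + 16) - 3)
Evaluating step by step:
  11 + 16 = 27
  27 - 3 = 24
Result: 24

24


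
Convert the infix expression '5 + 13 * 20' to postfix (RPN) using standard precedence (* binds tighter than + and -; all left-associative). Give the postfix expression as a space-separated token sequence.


Applying the shunting-yard algorithm:
  Operand 5 -> output
  Push '+' onto operator stack -> op-stack: [+]
  Operand 13 -> output
  Push '*' onto operator stack -> op-stack: [+, *]
  Operand 20 -> output
  End of input: pop '*' to output
  End of input: pop '+' to output
Postfix result: 5 13 20 * +

5 13 20 * +


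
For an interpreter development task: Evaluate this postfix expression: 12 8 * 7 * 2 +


Processing tokens left to right:
Push 12, Push 8
Pop 12 and 8, compute 12 * 8 = 96, push 96
Push 7
Pop 96 and 7, compute 96 * 7 = 672, push 672
Push 2
Pop 672 and 2, compute 672 + 2 = 674, push 674
Stack result: 674

674


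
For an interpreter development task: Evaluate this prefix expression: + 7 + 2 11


Parsing prefix expression: + 7 + 2 11
Step 1: Innermost operation '+ 2 11'
  2 + 11 = 13
Step 2: Outer operation '+ 7 [13]'
  7 + 13 = 20

20


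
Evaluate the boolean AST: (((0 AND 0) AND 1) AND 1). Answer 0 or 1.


Step 1: Evaluate inner node
  0 AND 0 = 0
Step 2: Evaluate next node
  0 AND 1 = 0
Step 3: Evaluate root node
  0 AND 1 = 0

0


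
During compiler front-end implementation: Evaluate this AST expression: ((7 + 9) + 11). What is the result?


Expression: ((7 + 9) + 11)
Evaluating step by step:
  7 + 9 = 16
  16 + 11 = 27
Result: 27

27


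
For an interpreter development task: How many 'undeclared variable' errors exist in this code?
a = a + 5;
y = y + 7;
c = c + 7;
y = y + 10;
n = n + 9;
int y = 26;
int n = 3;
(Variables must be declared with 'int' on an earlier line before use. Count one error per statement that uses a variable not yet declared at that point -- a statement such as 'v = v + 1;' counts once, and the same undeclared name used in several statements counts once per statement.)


Scanning code line by line:
  Line 1: use 'a' -> ERROR (undeclared)
  Line 2: use 'y' -> ERROR (undeclared)
  Line 3: use 'c' -> ERROR (undeclared)
  Line 4: use 'y' -> ERROR (undeclared)
  Line 5: use 'n' -> ERROR (undeclared)
  Line 6: declare 'y' -> declared = ['y']
  Line 7: declare 'n' -> declared = ['n', 'y']
Total undeclared variable errors: 5

5


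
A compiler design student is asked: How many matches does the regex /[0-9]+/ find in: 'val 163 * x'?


Pattern: /[0-9]+/ (int literals)
Input: 'val 163 * x'
Scanning for matches:
  Match 1: '163'
Total matches: 1

1


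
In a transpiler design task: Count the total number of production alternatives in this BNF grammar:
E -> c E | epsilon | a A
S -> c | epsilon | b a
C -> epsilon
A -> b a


Counting alternatives per rule:
  E: 3 alternative(s)
  S: 3 alternative(s)
  C: 1 alternative(s)
  A: 1 alternative(s)
Sum: 3 + 3 + 1 + 1 = 8

8


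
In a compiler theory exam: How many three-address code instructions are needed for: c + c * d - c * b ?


Expression: c + c * d - c * b
Generating three-address code (respecting * over +/- precedence):
  Instruction 1: t1 = c * d
  Instruction 2: t2 = c * b
  Instruction 3: t3 = c + t1
  Instruction 4: t4 = t3 - t2
Total instructions: 4

4


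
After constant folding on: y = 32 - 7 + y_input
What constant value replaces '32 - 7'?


Identifying constant sub-expression:
  Original: y = 32 - 7 + y_input
  32 and 7 are both compile-time constants
  Evaluating: 32 - 7 = 25
  After folding: y = 25 + y_input

25


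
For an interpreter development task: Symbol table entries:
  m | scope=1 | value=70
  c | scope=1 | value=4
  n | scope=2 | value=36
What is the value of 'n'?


Searching symbol table for 'n':
  m | scope=1 | value=70
  c | scope=1 | value=4
  n | scope=2 | value=36 <- MATCH
Found 'n' at scope 2 with value 36

36


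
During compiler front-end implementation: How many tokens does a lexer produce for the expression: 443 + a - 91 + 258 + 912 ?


Scanning '443 + a - 91 + 258 + 912'
Token 1: '443' -> integer_literal
Token 2: '+' -> operator
Token 3: 'a' -> identifier
Token 4: '-' -> operator
Token 5: '91' -> integer_literal
Token 6: '+' -> operator
Token 7: '258' -> integer_literal
Token 8: '+' -> operator
Token 9: '912' -> integer_literal
Total tokens: 9

9


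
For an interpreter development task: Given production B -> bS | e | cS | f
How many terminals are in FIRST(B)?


Production: B -> bS | e | cS | f
Examining each alternative for leading terminals:
  B -> bS : first terminal = 'b'
  B -> e : first terminal = 'e'
  B -> cS : first terminal = 'c'
  B -> f : first terminal = 'f'
FIRST(B) = {b, c, e, f}
Count: 4

4


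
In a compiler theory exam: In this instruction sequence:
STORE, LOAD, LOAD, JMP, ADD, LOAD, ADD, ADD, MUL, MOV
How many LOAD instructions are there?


Scanning instruction sequence for LOAD:
  Position 1: STORE
  Position 2: LOAD <- MATCH
  Position 3: LOAD <- MATCH
  Position 4: JMP
  Position 5: ADD
  Position 6: LOAD <- MATCH
  Position 7: ADD
  Position 8: ADD
  Position 9: MUL
  Position 10: MOV
Matches at positions: [2, 3, 6]
Total LOAD count: 3

3


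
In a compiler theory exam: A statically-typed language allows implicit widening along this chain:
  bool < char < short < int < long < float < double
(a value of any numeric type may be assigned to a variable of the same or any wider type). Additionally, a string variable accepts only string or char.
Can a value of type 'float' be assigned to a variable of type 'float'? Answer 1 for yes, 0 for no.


Target variable type: float
Source value type: float
Numeric ranks: float=5, float=5
Widening allowed iff rank(source) <= rank(target): 5 <= 5? Yes
Result: 1

1


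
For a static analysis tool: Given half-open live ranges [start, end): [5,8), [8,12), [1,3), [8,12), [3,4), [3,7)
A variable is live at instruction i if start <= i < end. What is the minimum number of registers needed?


Live ranges:
  Var0: [5, 8)
  Var1: [8, 12)
  Var2: [1, 3)
  Var3: [8, 12)
  Var4: [3, 4)
  Var5: [3, 7)
Sweep-line events (position, delta, active):
  pos=1 start -> active=1
  pos=3 end -> active=0
  pos=3 start -> active=1
  pos=3 start -> active=2
  pos=4 end -> active=1
  pos=5 start -> active=2
  pos=7 end -> active=1
  pos=8 end -> active=0
  pos=8 start -> active=1
  pos=8 start -> active=2
  pos=12 end -> active=1
  pos=12 end -> active=0
Maximum simultaneous active: 2
Minimum registers needed: 2

2


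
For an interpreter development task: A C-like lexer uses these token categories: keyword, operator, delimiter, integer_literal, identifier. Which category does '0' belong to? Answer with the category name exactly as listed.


Token: '0'
Checking categories:
  identifier: no
  integer_literal: YES
  operator: no
  keyword: no
  delimiter: no
Category: integer_literal

integer_literal


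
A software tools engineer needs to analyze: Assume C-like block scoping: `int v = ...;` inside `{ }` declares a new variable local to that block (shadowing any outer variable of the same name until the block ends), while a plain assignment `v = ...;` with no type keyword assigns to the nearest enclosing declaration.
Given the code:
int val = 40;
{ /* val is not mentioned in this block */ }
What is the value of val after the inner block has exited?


Analyzing scoping rules:
Outer scope: declares val = 40
Inner block: val is neither redeclared nor assigned -> unchanged
After the block -> 40
Result: 40

40


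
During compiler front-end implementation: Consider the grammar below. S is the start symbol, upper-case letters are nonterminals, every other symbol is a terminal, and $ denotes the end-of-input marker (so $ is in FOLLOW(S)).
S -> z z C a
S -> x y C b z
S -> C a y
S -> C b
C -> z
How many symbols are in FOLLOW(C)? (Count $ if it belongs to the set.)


S is the start symbol and does not occur in any rule body, so FOLLOW(S) = {$}.
Examining every occurrence of C in a rule body:
  S -> z z C a : C is followed by terminal 'a' -> add 'a'
  S -> x y C b z : C is followed by terminal 'b' -> add 'b'
  S -> C a y : C is followed by terminal 'a' -> add 'a' (already in the set)
  S -> C b : C is followed by terminal 'b' -> add 'b' (already in the set)
  C -> z : C does not occur in the body -> contributes nothing
FOLLOW(C) = {a, b}
Count: 2

2


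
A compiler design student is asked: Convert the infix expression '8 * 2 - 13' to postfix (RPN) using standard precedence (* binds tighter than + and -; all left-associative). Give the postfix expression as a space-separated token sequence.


Applying the shunting-yard algorithm:
  Operand 8 -> output
  Push '*' onto operator stack -> op-stack: [*]
  Operand 2 -> output
  See '-' (prec 1); top '*' (prec 2) >= it -> pop '*' to output
  Push '-' onto operator stack -> op-stack: [-]
  Operand 13 -> output
  End of input: pop '-' to output
Postfix result: 8 2 * 13 -

8 2 * 13 -


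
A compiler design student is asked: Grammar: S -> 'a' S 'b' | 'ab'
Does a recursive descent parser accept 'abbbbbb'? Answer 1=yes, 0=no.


Grammar accepts strings of the form a^n b^n (n >= 1)
Word: 'abbbbbb'
Counting: 1 a's and 6 b's
Check: 1 == 6? No
Mismatch: a-count != b-count
Rejected

0


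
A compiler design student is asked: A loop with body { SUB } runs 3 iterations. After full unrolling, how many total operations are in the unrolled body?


Loop body operations: SUB (1 op per iteration)
Unrolling 3 iterations:
  Iteration 1: SUB (1 ops)
  Iteration 2: SUB (1 ops)
  Iteration 3: SUB (1 ops)
Total: 3 iterations * 1 ops/iter = 3 operations

3


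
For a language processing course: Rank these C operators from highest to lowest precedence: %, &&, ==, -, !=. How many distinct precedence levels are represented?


Looking up precedence for each operator:
  % -> precedence 6
  && -> precedence 2
  == -> precedence 3
  - -> precedence 5
  != -> precedence 3
Sorted highest to lowest: %, -, ==, !=, &&
Distinct precedence values: [6, 5, 3, 2]
Number of distinct levels: 4

4


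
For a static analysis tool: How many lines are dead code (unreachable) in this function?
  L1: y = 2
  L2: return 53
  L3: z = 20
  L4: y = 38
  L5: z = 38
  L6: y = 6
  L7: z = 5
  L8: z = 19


Analyzing control flow:
  L1: reachable (before return)
  L2: reachable (return statement)
  L3: DEAD (after return at L2)
  L4: DEAD (after return at L2)
  L5: DEAD (after return at L2)
  L6: DEAD (after return at L2)
  L7: DEAD (after return at L2)
  L8: DEAD (after return at L2)
Return at L2, total lines = 8
Dead lines: L3 through L8
Count: 6

6


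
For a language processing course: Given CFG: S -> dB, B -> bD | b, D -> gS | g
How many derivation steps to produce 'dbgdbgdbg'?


Grammar: S -> dB, B -> bD | b, D -> gS | g
Deriving 'dbgdbgdbg':
Step 1: S -> dB => dB
Step 2: B -> bD => dbD
Step 3: D -> gS => dbgS
Step 4: S -> dB => dbgdB
Step 5: B -> bD => dbgdbD
Step 6: D -> gS => dbgdbgS
Step 7: S -> dB => dbgdbgdB
Step 8: B -> bD => dbgdbgdbD
Step 9: D -> g => dbgdbgdbg
Total derivation steps: 9

9


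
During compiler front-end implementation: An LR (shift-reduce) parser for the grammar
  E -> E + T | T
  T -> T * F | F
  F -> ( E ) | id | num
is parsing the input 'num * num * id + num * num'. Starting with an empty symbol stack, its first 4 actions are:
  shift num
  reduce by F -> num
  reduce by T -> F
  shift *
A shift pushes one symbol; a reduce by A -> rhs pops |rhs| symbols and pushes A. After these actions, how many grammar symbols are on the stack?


Tracking the symbol stack through each action:
  Action 1: shift 'num' : push -> stack = [num] (size 1)
  Action 2: reduce by F -> num : pop 1, push F -> stack = [F] (size 1)
  Action 3: reduce by T -> F : pop 1, push T -> stack = [T] (size 1)
  Action 4: shift '*' : push -> stack = [T, *] (size 2)
Final stack size: 2

2


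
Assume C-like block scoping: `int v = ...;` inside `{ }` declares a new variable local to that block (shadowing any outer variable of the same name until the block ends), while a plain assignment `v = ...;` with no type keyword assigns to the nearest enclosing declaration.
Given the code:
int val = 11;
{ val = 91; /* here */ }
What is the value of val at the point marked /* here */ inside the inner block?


Analyzing scoping rules:
Outer scope: declares val = 11
Inner block: 'val = 91;' has no type keyword, so it is an assignment to the outer val (no shadowing)
Inside the block, after the assignment -> 91
Result: 91

91


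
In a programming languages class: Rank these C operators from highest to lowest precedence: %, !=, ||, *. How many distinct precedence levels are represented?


Looking up precedence for each operator:
  % -> precedence 6
  != -> precedence 3
  || -> precedence 1
  * -> precedence 6
Sorted highest to lowest: %, *, !=, ||
Distinct precedence values: [6, 3, 1]
Number of distinct levels: 3

3


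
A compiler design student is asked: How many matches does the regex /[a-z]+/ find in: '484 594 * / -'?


Pattern: /[a-z]+/ (identifiers)
Input: '484 594 * / -'
Scanning for matches:
Total matches: 0

0


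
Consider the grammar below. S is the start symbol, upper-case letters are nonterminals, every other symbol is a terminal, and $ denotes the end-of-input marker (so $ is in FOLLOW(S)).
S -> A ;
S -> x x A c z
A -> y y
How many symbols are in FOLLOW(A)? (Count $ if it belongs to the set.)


S is the start symbol and does not occur in any rule body, so FOLLOW(S) = {$}.
Examining every occurrence of A in a rule body:
  S -> A ; : A is followed by terminal ';' -> add ';'
  S -> x x A c z : A is followed by terminal 'c' -> add 'c'
  A -> y y : A does not occur in the body -> contributes nothing
FOLLOW(A) = {;, c}
Count: 2

2


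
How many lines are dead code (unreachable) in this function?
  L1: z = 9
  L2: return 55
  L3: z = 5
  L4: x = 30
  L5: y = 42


Analyzing control flow:
  L1: reachable (before return)
  L2: reachable (return statement)
  L3: DEAD (after return at L2)
  L4: DEAD (after return at L2)
  L5: DEAD (after return at L2)
Return at L2, total lines = 5
Dead lines: L3 through L5
Count: 3

3


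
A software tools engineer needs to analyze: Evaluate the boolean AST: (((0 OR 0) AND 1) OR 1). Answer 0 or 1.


Step 1: Evaluate inner node
  0 OR 0 = 0
Step 2: Evaluate next node
  0 AND 1 = 0
Step 3: Evaluate root node
  0 OR 1 = 1

1


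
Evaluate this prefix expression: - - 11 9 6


Parsing prefix expression: - - 11 9 6
Step 1: Innermost operation '- 11 9'
  11 - 9 = 2
Step 2: Outer operation '- [2] 6'
  2 - 6 = -4

-4


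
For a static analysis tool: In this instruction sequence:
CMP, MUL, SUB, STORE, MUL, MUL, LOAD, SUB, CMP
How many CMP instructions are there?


Scanning instruction sequence for CMP:
  Position 1: CMP <- MATCH
  Position 2: MUL
  Position 3: SUB
  Position 4: STORE
  Position 5: MUL
  Position 6: MUL
  Position 7: LOAD
  Position 8: SUB
  Position 9: CMP <- MATCH
Matches at positions: [1, 9]
Total CMP count: 2

2


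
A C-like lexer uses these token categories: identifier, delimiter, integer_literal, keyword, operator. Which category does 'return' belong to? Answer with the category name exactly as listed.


Token: 'return'
Checking categories:
  identifier: no
  integer_literal: no
  operator: no
  keyword: YES
  delimiter: no
Category: keyword

keyword


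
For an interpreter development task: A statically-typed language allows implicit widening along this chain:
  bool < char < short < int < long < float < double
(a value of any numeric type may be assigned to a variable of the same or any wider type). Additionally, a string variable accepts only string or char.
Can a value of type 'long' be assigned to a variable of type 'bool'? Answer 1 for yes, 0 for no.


Target variable type: bool
Source value type: long
Numeric ranks: long=4, bool=0
Widening allowed iff rank(source) <= rank(target): 4 <= 0? No
Result: 0

0


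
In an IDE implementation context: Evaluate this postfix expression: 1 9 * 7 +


Processing tokens left to right:
Push 1, Push 9
Pop 1 and 9, compute 1 * 9 = 9, push 9
Push 7
Pop 9 and 7, compute 9 + 7 = 16, push 16
Stack result: 16

16


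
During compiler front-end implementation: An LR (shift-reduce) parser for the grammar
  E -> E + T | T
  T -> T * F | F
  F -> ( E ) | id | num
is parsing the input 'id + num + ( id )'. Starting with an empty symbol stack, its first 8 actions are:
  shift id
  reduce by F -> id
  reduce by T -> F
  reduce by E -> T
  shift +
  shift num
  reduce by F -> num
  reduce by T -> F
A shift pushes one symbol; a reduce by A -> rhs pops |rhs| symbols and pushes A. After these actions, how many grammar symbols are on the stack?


Tracking the symbol stack through each action:
  Action 1: shift 'id' : push -> stack = [id] (size 1)
  Action 2: reduce by F -> id : pop 1, push F -> stack = [F] (size 1)
  Action 3: reduce by T -> F : pop 1, push T -> stack = [T] (size 1)
  Action 4: reduce by E -> T : pop 1, push E -> stack = [E] (size 1)
  Action 5: shift '+' : push -> stack = [E, +] (size 2)
  Action 6: shift 'num' : push -> stack = [E, +, num] (size 3)
  Action 7: reduce by F -> num : pop 1, push F -> stack = [E, +, F] (size 3)
  Action 8: reduce by T -> F : pop 1, push T -> stack = [E, +, T] (size 3)
Final stack size: 3

3


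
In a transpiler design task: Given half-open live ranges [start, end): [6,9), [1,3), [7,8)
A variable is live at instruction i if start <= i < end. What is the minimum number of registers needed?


Live ranges:
  Var0: [6, 9)
  Var1: [1, 3)
  Var2: [7, 8)
Sweep-line events (position, delta, active):
  pos=1 start -> active=1
  pos=3 end -> active=0
  pos=6 start -> active=1
  pos=7 start -> active=2
  pos=8 end -> active=1
  pos=9 end -> active=0
Maximum simultaneous active: 2
Minimum registers needed: 2

2


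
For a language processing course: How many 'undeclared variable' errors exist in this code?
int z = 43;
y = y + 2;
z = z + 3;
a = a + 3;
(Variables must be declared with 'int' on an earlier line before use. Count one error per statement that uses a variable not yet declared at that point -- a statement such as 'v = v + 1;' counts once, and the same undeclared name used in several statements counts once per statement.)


Scanning code line by line:
  Line 1: declare 'z' -> declared = ['z']
  Line 2: use 'y' -> ERROR (undeclared)
  Line 3: use 'z' -> OK (declared)
  Line 4: use 'a' -> ERROR (undeclared)
Total undeclared variable errors: 2

2


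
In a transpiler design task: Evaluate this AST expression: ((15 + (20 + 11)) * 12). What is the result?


Expression: ((15 + (20 + 11)) * 12)
Evaluating step by step:
  20 + 11 = 31
  15 + 31 = 46
  46 * 12 = 552
Result: 552

552


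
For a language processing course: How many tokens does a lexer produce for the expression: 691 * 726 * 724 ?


Scanning '691 * 726 * 724'
Token 1: '691' -> integer_literal
Token 2: '*' -> operator
Token 3: '726' -> integer_literal
Token 4: '*' -> operator
Token 5: '724' -> integer_literal
Total tokens: 5

5


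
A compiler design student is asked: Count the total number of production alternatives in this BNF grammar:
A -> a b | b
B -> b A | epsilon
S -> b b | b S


Counting alternatives per rule:
  A: 2 alternative(s)
  B: 2 alternative(s)
  S: 2 alternative(s)
Sum: 2 + 2 + 2 = 6

6


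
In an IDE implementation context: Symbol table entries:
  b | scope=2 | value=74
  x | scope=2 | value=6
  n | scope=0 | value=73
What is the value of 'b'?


Searching symbol table for 'b':
  b | scope=2 | value=74 <- MATCH
  x | scope=2 | value=6
  n | scope=0 | value=73
Found 'b' at scope 2 with value 74

74


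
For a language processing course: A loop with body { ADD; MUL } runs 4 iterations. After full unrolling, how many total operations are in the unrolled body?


Loop body operations: ADD, MUL (2 ops per iteration)
Unrolling 4 iterations:
  Iteration 1: ADD, MUL (2 ops)
  Iteration 2: ADD, MUL (2 ops)
  Iteration 3: ADD, MUL (2 ops)
  Iteration 4: ADD, MUL (2 ops)
Total: 4 iterations * 2 ops/iter = 8 operations

8


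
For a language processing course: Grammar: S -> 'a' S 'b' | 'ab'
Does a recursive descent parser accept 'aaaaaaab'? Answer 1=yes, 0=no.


Grammar accepts strings of the form a^n b^n (n >= 1)
Word: 'aaaaaaab'
Counting: 7 a's and 1 b's
Check: 7 == 1? No
Mismatch: a-count != b-count
Rejected

0


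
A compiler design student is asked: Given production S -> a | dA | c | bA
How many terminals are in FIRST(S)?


Production: S -> a | dA | c | bA
Examining each alternative for leading terminals:
  S -> a : first terminal = 'a'
  S -> dA : first terminal = 'd'
  S -> c : first terminal = 'c'
  S -> bA : first terminal = 'b'
FIRST(S) = {a, b, c, d}
Count: 4

4


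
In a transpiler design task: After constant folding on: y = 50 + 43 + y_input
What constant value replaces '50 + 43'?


Identifying constant sub-expression:
  Original: y = 50 + 43 + y_input
  50 and 43 are both compile-time constants
  Evaluating: 50 + 43 = 93
  After folding: y = 93 + y_input

93


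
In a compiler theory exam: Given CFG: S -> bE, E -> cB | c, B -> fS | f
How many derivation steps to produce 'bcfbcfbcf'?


Grammar: S -> bE, E -> cB | c, B -> fS | f
Deriving 'bcfbcfbcf':
Step 1: S -> bE => bE
Step 2: E -> cB => bcB
Step 3: B -> fS => bcfS
Step 4: S -> bE => bcfbE
Step 5: E -> cB => bcfbcB
Step 6: B -> fS => bcfbcfS
Step 7: S -> bE => bcfbcfbE
Step 8: E -> cB => bcfbcfbcB
Step 9: B -> f => bcfbcfbcf
Total derivation steps: 9

9


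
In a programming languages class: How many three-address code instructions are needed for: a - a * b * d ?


Expression: a - a * b * d
Generating three-address code (respecting * over +/- precedence):
  Instruction 1: t1 = a * b
  Instruction 2: t2 = t1 * d
  Instruction 3: t3 = a - t2
Total instructions: 3

3


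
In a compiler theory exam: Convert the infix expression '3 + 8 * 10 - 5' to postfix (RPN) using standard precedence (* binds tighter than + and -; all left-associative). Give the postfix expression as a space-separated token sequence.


Applying the shunting-yard algorithm:
  Operand 3 -> output
  Push '+' onto operator stack -> op-stack: [+]
  Operand 8 -> output
  Push '*' onto operator stack -> op-stack: [+, *]
  Operand 10 -> output
  See '-' (prec 1); top '*' (prec 2) >= it -> pop '*' to output
  See '-' (prec 1); top '+' (prec 1) >= it -> pop '+' to output
  Push '-' onto operator stack -> op-stack: [-]
  Operand 5 -> output
  End of input: pop '-' to output
Postfix result: 3 8 10 * + 5 -

3 8 10 * + 5 -


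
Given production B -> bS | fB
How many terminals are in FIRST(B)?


Production: B -> bS | fB
Examining each alternative for leading terminals:
  B -> bS : first terminal = 'b'
  B -> fB : first terminal = 'f'
FIRST(B) = {b, f}
Count: 2

2


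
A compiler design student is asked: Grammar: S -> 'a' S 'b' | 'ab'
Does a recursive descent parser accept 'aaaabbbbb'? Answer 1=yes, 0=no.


Grammar accepts strings of the form a^n b^n (n >= 1)
Word: 'aaaabbbbb'
Counting: 4 a's and 5 b's
Check: 4 == 5? No
Mismatch: a-count != b-count
Rejected

0


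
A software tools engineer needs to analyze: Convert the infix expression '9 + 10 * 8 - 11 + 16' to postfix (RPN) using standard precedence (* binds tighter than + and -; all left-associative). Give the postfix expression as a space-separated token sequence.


Applying the shunting-yard algorithm:
  Operand 9 -> output
  Push '+' onto operator stack -> op-stack: [+]
  Operand 10 -> output
  Push '*' onto operator stack -> op-stack: [+, *]
  Operand 8 -> output
  See '-' (prec 1); top '*' (prec 2) >= it -> pop '*' to output
  See '-' (prec 1); top '+' (prec 1) >= it -> pop '+' to output
  Push '-' onto operator stack -> op-stack: [-]
  Operand 11 -> output
  See '+' (prec 1); top '-' (prec 1) >= it -> pop '-' to output
  Push '+' onto operator stack -> op-stack: [+]
  Operand 16 -> output
  End of input: pop '+' to output
Postfix result: 9 10 8 * + 11 - 16 +

9 10 8 * + 11 - 16 +


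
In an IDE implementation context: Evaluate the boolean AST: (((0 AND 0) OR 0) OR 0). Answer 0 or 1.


Step 1: Evaluate inner node
  0 AND 0 = 0
Step 2: Evaluate next node
  0 OR 0 = 0
Step 3: Evaluate root node
  0 OR 0 = 0

0


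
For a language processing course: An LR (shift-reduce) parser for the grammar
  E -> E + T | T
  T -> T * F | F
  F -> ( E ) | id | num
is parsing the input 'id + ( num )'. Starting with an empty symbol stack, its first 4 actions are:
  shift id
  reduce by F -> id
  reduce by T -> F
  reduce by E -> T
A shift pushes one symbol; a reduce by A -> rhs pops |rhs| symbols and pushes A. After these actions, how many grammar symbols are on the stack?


Tracking the symbol stack through each action:
  Action 1: shift 'id' : push -> stack = [id] (size 1)
  Action 2: reduce by F -> id : pop 1, push F -> stack = [F] (size 1)
  Action 3: reduce by T -> F : pop 1, push T -> stack = [T] (size 1)
  Action 4: reduce by E -> T : pop 1, push E -> stack = [E] (size 1)
Final stack size: 1

1


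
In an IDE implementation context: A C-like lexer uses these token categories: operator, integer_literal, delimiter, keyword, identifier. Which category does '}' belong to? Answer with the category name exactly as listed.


Token: '}'
Checking categories:
  identifier: no
  integer_literal: no
  operator: no
  keyword: no
  delimiter: YES
Category: delimiter

delimiter


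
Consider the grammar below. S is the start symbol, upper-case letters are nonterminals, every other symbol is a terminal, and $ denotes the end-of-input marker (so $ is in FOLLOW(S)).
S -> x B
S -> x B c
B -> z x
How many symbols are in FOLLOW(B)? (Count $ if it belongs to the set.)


S is the start symbol and does not occur in any rule body, so FOLLOW(S) = {$}.
Examining every occurrence of B in a rule body:
  S -> x B : B is at the right end -> add FOLLOW(S) = {$}
  S -> x B c : B is followed by terminal 'c' -> add 'c'
  B -> z x : B does not occur in the body -> contributes nothing
FOLLOW(B) = {c, $}
Count: 2

2


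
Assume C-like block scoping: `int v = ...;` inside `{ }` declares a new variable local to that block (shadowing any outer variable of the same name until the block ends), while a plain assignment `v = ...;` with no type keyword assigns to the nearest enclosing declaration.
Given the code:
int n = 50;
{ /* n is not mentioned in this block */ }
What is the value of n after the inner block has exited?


Analyzing scoping rules:
Outer scope: declares n = 50
Inner block: n is neither redeclared nor assigned -> unchanged
After the block -> 50
Result: 50

50


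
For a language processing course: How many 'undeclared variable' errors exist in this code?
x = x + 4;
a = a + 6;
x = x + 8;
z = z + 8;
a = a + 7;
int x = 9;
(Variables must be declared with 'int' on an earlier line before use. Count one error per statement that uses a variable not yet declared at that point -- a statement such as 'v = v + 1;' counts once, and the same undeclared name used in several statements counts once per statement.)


Scanning code line by line:
  Line 1: use 'x' -> ERROR (undeclared)
  Line 2: use 'a' -> ERROR (undeclared)
  Line 3: use 'x' -> ERROR (undeclared)
  Line 4: use 'z' -> ERROR (undeclared)
  Line 5: use 'a' -> ERROR (undeclared)
  Line 6: declare 'x' -> declared = ['x']
Total undeclared variable errors: 5

5


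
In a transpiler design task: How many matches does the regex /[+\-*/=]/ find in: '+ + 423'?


Pattern: /[+\-*/=]/ (operators)
Input: '+ + 423'
Scanning for matches:
  Match 1: '+'
  Match 2: '+'
Total matches: 2

2


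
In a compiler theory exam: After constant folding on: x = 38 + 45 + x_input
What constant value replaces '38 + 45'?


Identifying constant sub-expression:
  Original: x = 38 + 45 + x_input
  38 and 45 are both compile-time constants
  Evaluating: 38 + 45 = 83
  After folding: x = 83 + x_input

83


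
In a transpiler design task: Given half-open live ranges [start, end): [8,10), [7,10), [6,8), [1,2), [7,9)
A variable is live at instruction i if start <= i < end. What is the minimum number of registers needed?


Live ranges:
  Var0: [8, 10)
  Var1: [7, 10)
  Var2: [6, 8)
  Var3: [1, 2)
  Var4: [7, 9)
Sweep-line events (position, delta, active):
  pos=1 start -> active=1
  pos=2 end -> active=0
  pos=6 start -> active=1
  pos=7 start -> active=2
  pos=7 start -> active=3
  pos=8 end -> active=2
  pos=8 start -> active=3
  pos=9 end -> active=2
  pos=10 end -> active=1
  pos=10 end -> active=0
Maximum simultaneous active: 3
Minimum registers needed: 3

3


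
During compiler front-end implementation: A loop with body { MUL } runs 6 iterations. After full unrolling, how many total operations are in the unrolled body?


Loop body operations: MUL (1 op per iteration)
Unrolling 6 iterations:
  Iteration 1: MUL (1 ops)
  Iteration 2: MUL (1 ops)
  Iteration 3: MUL (1 ops)
  Iteration 4: MUL (1 ops)
  Iteration 5: MUL (1 ops)
  Iteration 6: MUL (1 ops)
Total: 6 iterations * 1 ops/iter = 6 operations

6


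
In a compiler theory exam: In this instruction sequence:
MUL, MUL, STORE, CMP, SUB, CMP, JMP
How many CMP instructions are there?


Scanning instruction sequence for CMP:
  Position 1: MUL
  Position 2: MUL
  Position 3: STORE
  Position 4: CMP <- MATCH
  Position 5: SUB
  Position 6: CMP <- MATCH
  Position 7: JMP
Matches at positions: [4, 6]
Total CMP count: 2

2


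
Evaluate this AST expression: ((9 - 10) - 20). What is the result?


Expression: ((9 - 10) - 20)
Evaluating step by step:
  9 - 10 = -1
  -1 - 20 = -21
Result: -21

-21


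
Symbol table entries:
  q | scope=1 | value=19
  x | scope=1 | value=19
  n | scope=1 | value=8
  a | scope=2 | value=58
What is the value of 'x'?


Searching symbol table for 'x':
  q | scope=1 | value=19
  x | scope=1 | value=19 <- MATCH
  n | scope=1 | value=8
  a | scope=2 | value=58
Found 'x' at scope 1 with value 19

19


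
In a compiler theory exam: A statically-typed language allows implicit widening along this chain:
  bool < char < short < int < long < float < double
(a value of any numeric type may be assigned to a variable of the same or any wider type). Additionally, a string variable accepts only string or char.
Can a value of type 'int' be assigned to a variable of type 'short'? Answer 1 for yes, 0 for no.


Target variable type: short
Source value type: int
Numeric ranks: int=3, short=2
Widening allowed iff rank(source) <= rank(target): 3 <= 2? No
Result: 0

0


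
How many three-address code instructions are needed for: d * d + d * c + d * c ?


Expression: d * d + d * c + d * c
Generating three-address code (respecting * over +/- precedence):
  Instruction 1: t1 = d * d
  Instruction 2: t2 = d * c
  Instruction 3: t3 = d * c
  Instruction 4: t4 = t1 + t2
  Instruction 5: t5 = t4 + t3
Total instructions: 5

5


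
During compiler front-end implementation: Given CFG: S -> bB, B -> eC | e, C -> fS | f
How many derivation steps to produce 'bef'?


Grammar: S -> bB, B -> eC | e, C -> fS | f
Deriving 'bef':
Step 1: S -> bB => bB
Step 2: B -> eC => beC
Step 3: C -> f => bef
Total derivation steps: 3

3


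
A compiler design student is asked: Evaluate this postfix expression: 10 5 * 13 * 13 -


Processing tokens left to right:
Push 10, Push 5
Pop 10 and 5, compute 10 * 5 = 50, push 50
Push 13
Pop 50 and 13, compute 50 * 13 = 650, push 650
Push 13
Pop 650 and 13, compute 650 - 13 = 637, push 637
Stack result: 637

637


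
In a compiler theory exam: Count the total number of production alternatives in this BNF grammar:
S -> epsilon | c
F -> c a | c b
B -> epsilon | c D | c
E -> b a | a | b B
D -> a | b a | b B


Counting alternatives per rule:
  S: 2 alternative(s)
  F: 2 alternative(s)
  B: 3 alternative(s)
  E: 3 alternative(s)
  D: 3 alternative(s)
Sum: 2 + 2 + 3 + 3 + 3 = 13

13


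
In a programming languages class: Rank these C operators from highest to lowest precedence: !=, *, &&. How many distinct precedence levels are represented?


Looking up precedence for each operator:
  != -> precedence 3
  * -> precedence 6
  && -> precedence 2
Sorted highest to lowest: *, !=, &&
Distinct precedence values: [6, 3, 2]
Number of distinct levels: 3

3


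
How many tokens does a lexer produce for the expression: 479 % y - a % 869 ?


Scanning '479 % y - a % 869'
Token 1: '479' -> integer_literal
Token 2: '%' -> operator
Token 3: 'y' -> identifier
Token 4: '-' -> operator
Token 5: 'a' -> identifier
Token 6: '%' -> operator
Token 7: '869' -> integer_literal
Total tokens: 7

7


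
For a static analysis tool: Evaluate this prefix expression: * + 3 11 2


Parsing prefix expression: * + 3 11 2
Step 1: Innermost operation '+ 3 11'
  3 + 11 = 14
Step 2: Outer operation '* [14] 2'
  14 * 2 = 28

28


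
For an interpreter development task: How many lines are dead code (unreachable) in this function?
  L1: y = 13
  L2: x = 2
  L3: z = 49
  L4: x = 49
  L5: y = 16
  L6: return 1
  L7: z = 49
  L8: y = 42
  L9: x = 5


Analyzing control flow:
  L1: reachable (before return)
  L2: reachable (before return)
  L3: reachable (before return)
  L4: reachable (before return)
  L5: reachable (before return)
  L6: reachable (return statement)
  L7: DEAD (after return at L6)
  L8: DEAD (after return at L6)
  L9: DEAD (after return at L6)
Return at L6, total lines = 9
Dead lines: L7 through L9
Count: 3

3


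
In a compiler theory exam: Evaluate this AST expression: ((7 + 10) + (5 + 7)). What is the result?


Expression: ((7 + 10) + (5 + 7))
Evaluating step by step:
  7 + 10 = 17
  5 + 7 = 12
  17 + 12 = 29
Result: 29

29


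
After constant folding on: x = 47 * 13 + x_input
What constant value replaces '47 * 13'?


Identifying constant sub-expression:
  Original: x = 47 * 13 + x_input
  47 and 13 are both compile-time constants
  Evaluating: 47 * 13 = 611
  After folding: x = 611 + x_input

611


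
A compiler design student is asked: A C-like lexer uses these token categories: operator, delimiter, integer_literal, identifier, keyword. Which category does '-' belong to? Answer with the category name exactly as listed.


Token: '-'
Checking categories:
  identifier: no
  integer_literal: no
  operator: YES
  keyword: no
  delimiter: no
Category: operator

operator
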